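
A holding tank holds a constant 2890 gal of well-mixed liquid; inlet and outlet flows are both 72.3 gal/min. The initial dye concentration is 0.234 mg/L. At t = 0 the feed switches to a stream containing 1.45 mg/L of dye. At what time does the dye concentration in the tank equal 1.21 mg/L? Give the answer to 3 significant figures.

64.9 min

Mass balance on the solute (V constant): V dC/dt = Q(C_in − C), so τ = V/Q = 39.972 min.
C(t) = C_in + (C₀ − C_in) e^(−t/τ). Set C = 1.21 and solve for t:
e^(−t/τ) = (C − C_in)/(C₀ − C_in) = (1.21 − 1.45)/(0.234 − 1.45) = 0.19737
t = −τ ln(…) = 39.972 × 1.6227 = 64.862 min.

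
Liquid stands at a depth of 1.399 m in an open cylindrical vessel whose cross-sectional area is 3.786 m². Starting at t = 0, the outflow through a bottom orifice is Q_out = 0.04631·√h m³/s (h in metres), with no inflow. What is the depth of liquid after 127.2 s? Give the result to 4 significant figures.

0.1639 m

Volume balance on the tank: A dh/dt = −0.04631 √h.
∫ h^(−1/2) dh = −(0.04631/A) ∫ dt, giving 2√h = 2√h₀ − (0.04631/A) t.
√h = √1.399 − 0.04631·127.2/(2·3.786) = 1.18279 − 0.777949 = 0.404844.
h = 0.404844² = 0.163899 m.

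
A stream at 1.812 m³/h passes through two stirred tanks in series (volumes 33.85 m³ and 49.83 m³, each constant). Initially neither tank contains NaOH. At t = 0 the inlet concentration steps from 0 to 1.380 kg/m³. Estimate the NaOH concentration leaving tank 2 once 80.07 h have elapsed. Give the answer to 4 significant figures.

1.186 kg/m³

Time constants: τᵢ = Vᵢ/Q for each well-mixed tank.
τ₁ = 33.85/1.812 = 18.6810 h; τ₂ = 49.83/1.812 = 27.5000 h.
Solving the cascade with C₁(0)=C₂(0)=0 gives C₂(t) = C_in[1 − (τ₁ e^(−t/τ₁) − τ₂ e^(−t/τ₂))/(τ₁ − τ₂)].
At t = 80.07: e^(−t/τ₁) = 0.0137575, e^(−t/τ₂) = 0.0543867.
C₂ = 1.380·[1 − (18.6810·0.0137575 − 27.5000·0.0543867)/(-8.81898)] = 1.380·0.859550 = 1.18618 kg/m³.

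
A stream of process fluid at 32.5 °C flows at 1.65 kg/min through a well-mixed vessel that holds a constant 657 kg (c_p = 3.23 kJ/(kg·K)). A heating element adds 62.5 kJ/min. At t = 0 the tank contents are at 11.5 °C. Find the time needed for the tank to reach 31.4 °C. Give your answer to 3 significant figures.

373 min

Heat balance on the well-mixed liquid: M c_p dT/dt = ṁ c_p (T_in − T) + 62.5.
τ = M/ṁ = 398.18 min; T_ss = T_in + Q̇/(ṁ c_p) = 44.227 °C.
T(t) = T_ss + (T₀ − T_ss) e^(−t/τ). Set T = 31.4:
e^(−t/τ) = (31.4 − 44.227)/(11.5 − 44.227) = 0.39194
t = −398.18 · ln(0.39194) = 372.95 min.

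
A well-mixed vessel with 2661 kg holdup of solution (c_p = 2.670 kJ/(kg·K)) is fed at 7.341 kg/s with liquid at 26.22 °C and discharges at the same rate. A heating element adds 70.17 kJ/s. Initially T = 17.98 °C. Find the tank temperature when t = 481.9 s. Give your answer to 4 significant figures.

M c_p dT/dt = ṁ c_p (T_in − T) + Q̇.
Rearrange: dT/dt = (T_ss − T)/τ with τ = M/ṁ = 362.485 s and T_ss = T_in + Q̇/(ṁ c_p) = 29.8000 °C.
This is linear first-order; T(t) = T_ss + (T₀ − T_ss) e^(−t/τ).
T(481.9) = 29.8000 + (-11.8200)·e^(−481.9/362.485) = 29.8000 + (-11.8200)·0.264627 = 26.6721 °C.

26.67 °C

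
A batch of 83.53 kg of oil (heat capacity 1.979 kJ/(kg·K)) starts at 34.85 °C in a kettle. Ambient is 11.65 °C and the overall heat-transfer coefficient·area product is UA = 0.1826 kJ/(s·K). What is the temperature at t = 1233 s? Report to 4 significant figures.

M c_p dT/dt = −UA(T − T_amb).
dT/dt = (T_ss − T)/τ with T_ss = T_amb = 11.6500 °C, τ = M c_p/UA = 83.53·1.979/0.1826 = 905.290 s.
Solution: T(t) = T_ss + (T₀ − T_ss) e^(−t/τ).
T(1233) = 11.6500 + (23.2000)·0.256149 = 17.5927 °C.

17.59 °C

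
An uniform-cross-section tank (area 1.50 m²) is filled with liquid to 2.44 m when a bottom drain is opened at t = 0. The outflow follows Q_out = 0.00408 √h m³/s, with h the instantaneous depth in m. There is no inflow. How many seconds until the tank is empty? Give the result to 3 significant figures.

With no inflow, A dh/dt = −0.00408 √h.
∫ h^(−1/2) dh = −(0.00408/A) ∫ dt, giving 2√h = 2√h₀ − (0.00408/A) t.
Tank is empty when √h = 0: t_empty = 2A√h₀/0.00408.
t_empty = 2·1.50·√2.44/0.00408 = 3.0000·1.5620/0.00408 = 1148.6 s.

1150 s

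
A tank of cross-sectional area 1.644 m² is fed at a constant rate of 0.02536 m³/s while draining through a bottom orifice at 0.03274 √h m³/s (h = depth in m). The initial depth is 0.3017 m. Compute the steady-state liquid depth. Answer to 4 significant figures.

Level balance: A dh/dt = 0.02536 − 0.03274 √h. Setting dh/dt = 0:
Q_in = 0.03274 √h_ss ⇒ √h_ss = 0.02536/0.03274 = 0.774588.
h_ss = 0.774588² = 0.599986 m. (Since h₀ = 0.3017 m < h_ss, the level will rise toward this value.)

0.6000 m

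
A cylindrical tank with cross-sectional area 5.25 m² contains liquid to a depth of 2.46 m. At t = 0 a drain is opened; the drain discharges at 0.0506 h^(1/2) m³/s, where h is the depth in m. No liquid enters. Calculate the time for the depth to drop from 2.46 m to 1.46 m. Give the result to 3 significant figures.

A dh/dt = −Q_out = −0.0506 √h.
This is separable: 2 d(√h)/dt = −0.0506/A, so √h = √h₀ − (0.0506/(2A)) t.
t = 2A(√h₀ − √h)/0.0506 = 2·5.25·(√2.46 − √1.46)/0.0506
  = 10.500 × (1.5684 − 1.2083) / 0.0506 = 74.731 s.

74.7 s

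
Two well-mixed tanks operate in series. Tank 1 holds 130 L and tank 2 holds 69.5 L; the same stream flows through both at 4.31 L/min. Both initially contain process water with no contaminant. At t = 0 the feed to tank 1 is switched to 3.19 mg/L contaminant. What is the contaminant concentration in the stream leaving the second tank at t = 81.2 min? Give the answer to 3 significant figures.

Time constants: τᵢ = Vᵢ/Q for each well-mixed tank.
τ₁ = 130/4.31 = 30.162 min; τ₂ = 69.5/4.31 = 16.125 min.
Tank 1: C₁ = C_in(1 − e^(−t/τ₁)). Tank 2 (τ₁ ≠ τ₂): C₂ = C_in[1 − (τ₁ e^(−t/τ₁) − τ₂ e^(−t/τ₂))/(τ₁ − τ₂)].
At t = 81.2: e^(−t/τ₁) = 0.067739, e^(−t/τ₂) = 0.0065025.
C₂ = 3.19·[1 − (30.162·0.067739 − 16.125·0.0065025)/(14.037)] = 3.19·0.86191 = 2.7495 mg/L.

2.75 mg/L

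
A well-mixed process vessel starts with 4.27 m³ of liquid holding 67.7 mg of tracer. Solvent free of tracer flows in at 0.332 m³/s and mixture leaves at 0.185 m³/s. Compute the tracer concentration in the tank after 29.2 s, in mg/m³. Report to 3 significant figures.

Total volume: dV/dt = Q_in − Q_out = 0.14700 m³/s, so V(t) = 4.27 + 0.14700 t and V(29.2) = 8.5624 m³.
Species balance (pure solvent in): dm/dt = −Q_out · m/V(t).
Separate: dm/m = −Q_out dt/V(t) ⇒ ln(m/m₀) = −(Q_out/(Q_in−Q_out)) ln(V/V₀).
m = m₀ (V₀/V)^(Q_out/(Q_in−Q_out)) = 67.7 × (4.27/8.5624)^(1.2585) = 28.204 mg.
C = m/V = 28.204/8.5624 = 3.2939 mg/m³.

3.29 mg/m³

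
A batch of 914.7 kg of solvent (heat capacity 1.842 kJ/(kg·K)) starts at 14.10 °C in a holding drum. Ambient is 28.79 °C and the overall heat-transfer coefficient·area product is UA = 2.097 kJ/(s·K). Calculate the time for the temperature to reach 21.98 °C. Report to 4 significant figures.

617.7 s

Heat balance on the well-mixed liquid: M c_p dT/dt = −UA(T − T_amb).
τ = M c_p/UA = 803.470 s; T_ss = T_amb = 28.7900 °C.
T(t) = T_ss + (T₀ − T_ss)e^(−t/τ); set T = 21.98:
t = −τ ln[(T − T_ss)/(T₀ − T_ss)] = −803.470 · ln(0.463581) = 617.688 s.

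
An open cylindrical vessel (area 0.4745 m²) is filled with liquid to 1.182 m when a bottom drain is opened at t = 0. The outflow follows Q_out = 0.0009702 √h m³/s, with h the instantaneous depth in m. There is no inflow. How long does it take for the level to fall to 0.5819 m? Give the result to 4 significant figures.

317.3 s

A dh/dt = −Q_out = −0.0009702 √h.
This is separable: 2 d(√h)/dt = −0.0009702/A, so √h = √h₀ − (0.0009702/(2A)) t.
t = 2A(√h₀ − √h)/0.0009702 = 2·0.4745·(√1.182 − √0.5819)/0.0009702
  = 0.949000 × (1.08720 − 0.762824) / 0.0009702 = 317.287 s.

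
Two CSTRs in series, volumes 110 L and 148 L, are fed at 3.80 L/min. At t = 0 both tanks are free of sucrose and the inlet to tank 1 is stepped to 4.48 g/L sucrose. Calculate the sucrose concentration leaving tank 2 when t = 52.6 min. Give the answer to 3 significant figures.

2.07 g/L

Each tank obeys Vᵢ dCᵢ/dt = Q(Cᵢ₋₁ − Cᵢ), so τᵢ = Vᵢ/Q.
τ₁ = 110/3.80 = 28.947 min; τ₂ = 148/3.80 = 38.947 min.
Tank 1: C₁ = C_in(1 − e^(−t/τ₁)). Tank 2 (τ₁ ≠ τ₂): C₂ = C_in[1 − (τ₁ e^(−t/τ₁) − τ₂ e^(−t/τ₂))/(τ₁ − τ₂)].
At t = 52.6: e^(−t/τ₁) = 0.16250, e^(−t/τ₂) = 0.25910.
C₂ = 4.48·[1 − (28.947·0.16250 − 38.947·0.25910)/(-10.000)] = 4.48·0.46126 = 2.0665 g/L.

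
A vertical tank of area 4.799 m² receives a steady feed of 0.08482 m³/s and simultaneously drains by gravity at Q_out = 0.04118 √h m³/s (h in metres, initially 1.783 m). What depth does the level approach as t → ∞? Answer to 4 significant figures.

Accumulation of liquid (constant cross-section A): A dh/dt = Q_in − 0.04118 √h. At steady state dh/dt = 0:
Q_in = 0.04118 √h_ss ⇒ √h_ss = 0.08482/0.04118 = 2.05974.
h_ss = 2.05974² = 4.24252 m. (Since h₀ = 1.783 m < h_ss, the level will rise toward this value.)

4.243 m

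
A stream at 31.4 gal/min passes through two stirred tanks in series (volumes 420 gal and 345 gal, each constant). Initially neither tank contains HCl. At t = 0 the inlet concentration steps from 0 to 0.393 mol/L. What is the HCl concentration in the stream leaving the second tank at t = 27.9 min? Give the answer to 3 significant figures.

0.262 mol/L

Species balance on tank i: dCᵢ/dt = (Cᵢ₋₁ − Cᵢ)/τᵢ with τᵢ = Vᵢ/Q.
τ₁ = 420/31.4 = 13.376 min; τ₂ = 345/31.4 = 10.987 min.
Tank 1: C₁ = C_in(1 − e^(−t/τ₁)). Tank 2 (τ₁ ≠ τ₂): C₂ = C_in[1 − (τ₁ e^(−t/τ₁) − τ₂ e^(−t/τ₂))/(τ₁ − τ₂)].
At t = 27.9: e^(−t/τ₁) = 0.12420, e^(−t/τ₂) = 0.078921.
C₂ = 0.393·[1 − (13.376·0.12420 − 10.987·0.078921)/(2.3885)] = 0.393·0.66751 = 0.26233 mol/L.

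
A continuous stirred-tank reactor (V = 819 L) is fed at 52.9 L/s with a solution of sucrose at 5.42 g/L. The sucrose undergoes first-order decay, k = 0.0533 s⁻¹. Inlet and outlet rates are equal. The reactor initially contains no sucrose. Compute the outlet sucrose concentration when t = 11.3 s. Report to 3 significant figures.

Accumulation = in − out − consumed: V dC/dt = Q C_in − Q C − k V C.
This is linear with rate a = Q/V + k = 0.11789 s⁻¹.
C_ss = Q C_in/(Q + kV) = 2.9695 g/L; C(t) = C_ss + (C₀ − C_ss) e^(−a t).
C(11.3) = 2.9695 + (-2.9695)·e^(−0.11789·11.3) = 2.9695 + (-2.9695)·0.26390 = 2.1859 g/L.

2.19 g/L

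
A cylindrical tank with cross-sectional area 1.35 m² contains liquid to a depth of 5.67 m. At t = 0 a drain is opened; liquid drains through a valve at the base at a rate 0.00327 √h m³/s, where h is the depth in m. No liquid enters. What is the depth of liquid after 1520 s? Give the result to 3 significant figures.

With no inflow, A dh/dt = −0.00327 √h.
∫ h^(−1/2) dh = −(0.00327/A) ∫ dt, giving 2√h = 2√h₀ − (0.00327/A) t.
√h = √5.67 − 0.00327·1520/(2·1.35) = 2.3812 − 1.8409 = 0.54029.
h = 0.54029² = 0.29191 m.

0.292 m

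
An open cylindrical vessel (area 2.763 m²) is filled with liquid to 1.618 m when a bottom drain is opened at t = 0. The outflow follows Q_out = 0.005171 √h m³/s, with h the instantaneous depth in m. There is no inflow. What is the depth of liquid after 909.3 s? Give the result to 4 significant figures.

A dh/dt = −Q_out = −0.005171 √h.
This is separable: 2 d(√h)/dt = −0.005171/A, so √h = √h₀ − (0.005171/(2A)) t.
√h = √1.618 − 0.005171·909.3/(2·2.763) = 1.27201 − 0.850885 = 0.421121.
h = 0.421121² = 0.177343 m.

0.1773 m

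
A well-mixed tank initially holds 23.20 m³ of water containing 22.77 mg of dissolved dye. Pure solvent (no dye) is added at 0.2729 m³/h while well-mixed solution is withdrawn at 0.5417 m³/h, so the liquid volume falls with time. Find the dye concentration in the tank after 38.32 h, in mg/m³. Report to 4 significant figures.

0.5408 mg/m³

Total volume: dV/dt = Q_in − Q_out = -0.268800 m³/h, so V(t) = 23.20 − 0.268800 t and V(38.32) = 12.8996 m³.
Species balance (pure solvent in): dm/dt = −Q_out · m/V(t).
Separate: dm/m = −Q_out dt/V(t) ⇒ ln(m/m₀) = −(Q_out/(Q_in−Q_out)) ln(V/V₀).
m = m₀ (V₀/V)^(Q_out/(Q_in−Q_out)) = 22.77 × (23.20/12.8996)^(-2.01525) = 6.97670 mg.
C = m/V = 6.97670/12.8996 = 0.540847 mg/m³.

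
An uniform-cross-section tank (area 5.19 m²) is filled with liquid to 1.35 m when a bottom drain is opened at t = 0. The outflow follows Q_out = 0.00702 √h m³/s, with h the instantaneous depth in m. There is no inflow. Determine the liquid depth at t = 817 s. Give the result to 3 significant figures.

With no inflow, A dh/dt = −0.00702 √h.
This is separable: 2 d(√h)/dt = −0.00702/A, so √h = √h₀ − (0.00702/(2A)) t.
√h = √1.35 − 0.00702·817/(2·5.19) = 1.1619 − 0.55254 = 0.60936.
h = 0.60936² = 0.37132 m.

0.371 m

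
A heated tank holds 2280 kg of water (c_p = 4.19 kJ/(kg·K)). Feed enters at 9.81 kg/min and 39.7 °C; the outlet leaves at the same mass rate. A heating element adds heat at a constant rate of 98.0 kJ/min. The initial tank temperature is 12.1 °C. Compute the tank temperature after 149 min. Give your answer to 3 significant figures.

26.3 °C

M c_p dT/dt = ṁ c_p (T_in − T) + Q̇.
Rearrange: dT/dt = (T_ss − T)/τ with τ = M/ṁ = 232.42 min and T_ss = T_in + Q̇/(ṁ c_p) = 42.084 °C.
Solution: T(t) = T_ss + (T₀ − T_ss) e^(−t/τ).
T(149) = 42.084 + (-29.984)·e^(−149/232.42) = 42.084 + (-29.984)·0.52672 = 26.291 °C.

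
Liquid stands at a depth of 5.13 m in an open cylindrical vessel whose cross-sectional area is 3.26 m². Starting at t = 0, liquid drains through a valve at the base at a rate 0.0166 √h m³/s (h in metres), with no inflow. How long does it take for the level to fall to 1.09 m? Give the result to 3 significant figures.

480 s

With no inflow, A dh/dt = −0.0166 √h.
This is separable: 2 d(√h)/dt = −0.0166/A, so √h = √h₀ − (0.0166/(2A)) t.
t = 2A(√h₀ − √h)/0.0166 = 2·3.26·(√5.13 − √1.09)/0.0166
  = 6.5200 × (2.2650 − 1.0440) / 0.0166 = 479.54 s.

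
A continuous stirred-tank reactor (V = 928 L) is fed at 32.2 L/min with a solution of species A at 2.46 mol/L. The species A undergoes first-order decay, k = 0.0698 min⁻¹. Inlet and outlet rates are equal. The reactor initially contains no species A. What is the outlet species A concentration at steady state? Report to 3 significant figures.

V dC/dt = Q(C_in − C) − k V C.
At steady state: 0 = Q C_in − (Q + kV) C_ss, so C_ss = Q C_in/(Q + kV).
C_ss = 32.2·2.46/(32.2 + 0.0698·928) = 79.212/96.974 = 0.81683 mol/L.

0.817 mol/L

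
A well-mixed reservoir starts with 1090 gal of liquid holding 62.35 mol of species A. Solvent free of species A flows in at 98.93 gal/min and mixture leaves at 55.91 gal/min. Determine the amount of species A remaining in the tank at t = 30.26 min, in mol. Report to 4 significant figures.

Total volume: dV/dt = Q_in − Q_out = 43.0200 gal/min, so V(t) = 1090 + 43.0200 t and V(30.26) = 2391.79 gal.
Species balance (pure solvent in): dm/dt = −Q_out · m/V(t).
dm/m = −Q_out dt/(V₀ + 43.0200 t); integrating gives ln(m/m₀) = −(Q_out/(Q_in−Q_out)) ln(V/V₀).
m = m₀ (V₀/V)^(Q_out/(Q_in−Q_out)) = 62.35 × (1090/2391.79)^(1.29963) = 22.4532 mol.

22.45 mol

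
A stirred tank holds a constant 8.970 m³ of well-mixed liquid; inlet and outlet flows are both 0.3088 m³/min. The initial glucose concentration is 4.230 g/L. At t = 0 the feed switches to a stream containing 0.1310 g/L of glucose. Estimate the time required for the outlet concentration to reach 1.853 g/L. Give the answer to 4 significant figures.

Transient balance on the dissolved component: V dC/dt = Q(C_in − C), so τ = V/Q = 29.0479 min.
C(t) = C_in + (C₀ − C_in) e^(−t/τ). Set C = 1.853 and solve for t:
e^(−t/τ) = (C − C_in)/(C₀ − C_in) = (1.853 − 0.1310)/(4.230 − 0.1310) = 0.420102
t = −τ ln(…) = 29.0479 × 0.867257 = 25.1920 min.

25.19 min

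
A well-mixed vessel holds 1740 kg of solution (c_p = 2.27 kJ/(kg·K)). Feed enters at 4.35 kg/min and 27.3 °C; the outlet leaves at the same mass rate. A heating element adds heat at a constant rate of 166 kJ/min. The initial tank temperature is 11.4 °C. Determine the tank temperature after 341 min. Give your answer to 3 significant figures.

M c_p dT/dt = ṁ c_p (T_in − T) + Q̇.
Rearrange: dT/dt = (T_ss − T)/τ with τ = M/ṁ = 400.00 min and T_ss = T_in + Q̇/(ṁ c_p) = 44.111 °C.
Solution: T(t) = T_ss + (T₀ − T_ss) e^(−t/τ).
T(341) = 44.111 + (-32.711)·e^(−341/400.00) = 44.111 + (-32.711)·0.42635 = 30.165 °C.

30.2 °C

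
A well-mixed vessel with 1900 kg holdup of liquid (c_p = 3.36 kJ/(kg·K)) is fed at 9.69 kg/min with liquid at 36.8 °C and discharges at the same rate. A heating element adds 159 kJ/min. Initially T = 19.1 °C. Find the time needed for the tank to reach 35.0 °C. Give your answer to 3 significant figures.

239 min

First-law balance (no shaft work): M c_p dT/dt = ṁ c_p (T_in − T) + 159.
τ = M/ṁ = 196.08 min; T_ss = T_in + Q̇/(ṁ c_p) = 41.684 °C.
T(t) = T_ss + (T₀ − T_ss) e^(−t/τ). Set T = 35.0:
e^(−t/τ) = (35.0 − 41.684)/(19.1 − 41.684) = 0.29595
t = −196.08 · ln(0.29595) = 238.74 min.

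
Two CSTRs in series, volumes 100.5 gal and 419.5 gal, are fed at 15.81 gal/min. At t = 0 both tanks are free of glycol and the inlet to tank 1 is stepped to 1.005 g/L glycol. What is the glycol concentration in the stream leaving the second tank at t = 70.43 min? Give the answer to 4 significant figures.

Time constants: τᵢ = Vᵢ/Q for each well-mixed tank.
τ₁ = 100.5/15.81 = 6.35674 min; τ₂ = 419.5/15.81 = 26.5338 min.
Tank 1: C₁ = C_in(1 − e^(−t/τ₁)). Tank 2 (τ₁ ≠ τ₂): C₂ = C_in[1 − (τ₁ e^(−t/τ₁) − τ₂ e^(−t/τ₂))/(τ₁ − τ₂)].
At t = 70.43: e^(−t/τ₁) = 1.54240e-05, e^(−t/τ₂) = 0.0703448.
C₂ = 1.005·[1 − (6.35674·1.54240e-05 − 26.5338·0.0703448)/(-20.1771)] = 1.005·0.907498 = 0.912036 g/L.

0.9120 g/L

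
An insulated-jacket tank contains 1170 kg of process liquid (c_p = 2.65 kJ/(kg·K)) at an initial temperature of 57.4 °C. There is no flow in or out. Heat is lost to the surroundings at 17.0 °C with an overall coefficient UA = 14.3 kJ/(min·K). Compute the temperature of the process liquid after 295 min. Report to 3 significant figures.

27.4 °C

Lumped-capacitance energy balance: M c_p dT/dt = UA(T_amb − T).
dT/dt = (T_ss − T)/τ with T_ss = T_amb = 17.000 °C, τ = M c_p/UA = 1170·2.65/14.3 = 216.82 min.
This is linear first-order; T(t) = T_ss + (T₀ − T_ss) e^(−t/τ).
T(295) = 17.000 + (40.400)·0.25651 = 27.363 °C.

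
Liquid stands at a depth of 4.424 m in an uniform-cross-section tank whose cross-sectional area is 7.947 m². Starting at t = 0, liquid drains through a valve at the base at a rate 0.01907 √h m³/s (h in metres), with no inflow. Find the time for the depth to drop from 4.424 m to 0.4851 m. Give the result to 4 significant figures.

Unsteady balance on liquid volume: A dh/dt = −0.01907 √h.
∫ h^(−1/2) dh = −(0.01907/A) ∫ dt, giving 2√h = 2√h₀ − (0.01907/A) t.
t = 2A(√h₀ − √h)/0.01907 = 2·7.947·(√4.424 − √0.4851)/0.01907
  = 15.8940 × (2.10333 − 0.696491) / 0.01907 = 1172.54 s.

1173 s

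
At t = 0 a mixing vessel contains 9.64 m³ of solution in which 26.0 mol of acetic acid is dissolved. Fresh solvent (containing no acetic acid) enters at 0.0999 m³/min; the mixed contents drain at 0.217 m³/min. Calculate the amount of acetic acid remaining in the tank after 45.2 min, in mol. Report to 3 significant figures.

5.94 mol

Total volume: dV/dt = Q_in − Q_out = -0.11710 m³/min, so V(t) = 9.64 − 0.11710 t and V(45.2) = 4.3471 m³.
Species balance (pure solvent in): dm/dt = −Q_out · m/V(t).
Separate: dm/m = −Q_out dt/V(t) ⇒ ln(m/m₀) = −(Q_out/(Q_in−Q_out)) ln(V/V₀).
m = m₀ (V₀/V)^(Q_out/(Q_in−Q_out)) = 26.0 × (9.64/4.3471)^(-1.8531) = 5.9432 mol.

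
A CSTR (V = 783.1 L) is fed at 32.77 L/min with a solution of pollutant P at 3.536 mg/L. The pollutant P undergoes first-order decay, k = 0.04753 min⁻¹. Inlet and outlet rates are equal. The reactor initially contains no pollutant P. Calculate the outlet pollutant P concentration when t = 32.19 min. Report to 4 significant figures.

V dC/dt = Q(C_in − C) − k V C.
dC/dt = (Q/V) C_in − (Q/V + k) C; effective rate a = Q/V + k = 0.0418465 + 0.04753 = 0.0893765 min⁻¹.
C_ss = Q C_in/(Q + kV) = 1.65557 mg/L; C(t) = C_ss + (C₀ − C_ss) e^(−a t).
C(32.19) = 1.65557 + (-1.65557)·e^(−0.0893765·32.19) = 1.65557 + (-1.65557)·0.0563017 = 1.56236 mg/L.

1.562 mg/L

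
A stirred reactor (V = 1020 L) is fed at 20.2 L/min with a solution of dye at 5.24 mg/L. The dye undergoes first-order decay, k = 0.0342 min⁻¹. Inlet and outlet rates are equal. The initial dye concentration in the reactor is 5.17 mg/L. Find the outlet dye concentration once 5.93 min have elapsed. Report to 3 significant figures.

V dC/dt = Q(C_in − C) − k V C.
dC/dt = (Q/V) C_in − (Q/V + k) C; effective rate a = Q/V + k = 0.019804 + 0.0342 = 0.054004 min⁻¹.
C_ss = Q C_in/(Q + kV) = 1.9216 mg/L; C(t) = C_ss + (C₀ − C_ss) e^(−a t).
C(5.93) = 1.9216 + (3.2484)·e^(−0.054004·5.93) = 1.9216 + (3.2484)·0.72597 = 4.2798 mg/L.

4.28 mg/L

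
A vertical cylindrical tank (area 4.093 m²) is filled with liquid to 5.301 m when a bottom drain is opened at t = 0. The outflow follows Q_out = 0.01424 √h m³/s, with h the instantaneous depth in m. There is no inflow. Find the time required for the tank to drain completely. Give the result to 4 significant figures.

1324 s

A dh/dt = −Q_out = −0.01424 √h.
∫ h^(−1/2) dh = −(0.01424/A) ∫ dt, giving 2√h = 2√h₀ − (0.01424/A) t.
Set h = 0: 2√h₀ = (0.01424/A) t_empty ⇒ t_empty = 2A√h₀/0.01424.
t_empty = 2·4.093·√5.301/0.01424 = 8.18600·2.30239/0.01424 = 1323.55 s.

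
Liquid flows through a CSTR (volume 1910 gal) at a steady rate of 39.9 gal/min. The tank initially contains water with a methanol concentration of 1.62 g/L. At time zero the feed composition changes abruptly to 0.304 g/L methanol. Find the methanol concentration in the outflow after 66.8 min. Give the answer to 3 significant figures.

0.630 g/L

Unsteady species balance (constant V, well mixed): V dC/dt = Q(C_in − C).
So dC/dt = (C_in − C)/τ with τ = V/Q = 1910/39.9 = 47.870 min.
C approaches C_in exponentially: C(t) = C_in + (C₀ − C_in) e^(−t/τ).
C(66.8) = 0.304 + (1.62 − 0.304)·e^(−66.8/47.870) = 0.304 + (1.3160)·0.24772 = 0.63000 g/L.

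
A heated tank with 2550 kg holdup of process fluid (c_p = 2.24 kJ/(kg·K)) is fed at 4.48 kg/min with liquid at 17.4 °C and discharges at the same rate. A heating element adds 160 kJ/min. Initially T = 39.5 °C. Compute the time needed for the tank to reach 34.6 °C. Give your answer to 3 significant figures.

Energy balance: M c_p dT/dt = ṁ c_p (T_in − T) + 160.
τ = M/ṁ = 569.20 min; T_ss = T_in + Q̇/(ṁ c_p) = 33.344 °C.
T(t) = T_ss + (T₀ − T_ss) e^(−t/τ). Set T = 34.6:
e^(−t/τ) = (34.6 − 33.344)/(39.5 − 33.344) = 0.20404
t = −569.20 · ln(0.20404) = 904.69 min.

905 min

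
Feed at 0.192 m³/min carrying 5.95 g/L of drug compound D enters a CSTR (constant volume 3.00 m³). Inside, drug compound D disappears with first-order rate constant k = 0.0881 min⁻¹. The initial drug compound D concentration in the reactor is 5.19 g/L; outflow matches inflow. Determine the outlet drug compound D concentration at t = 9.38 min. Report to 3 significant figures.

Species balance: V dC/dt = Q C_in − Q C − k V C.
This is linear with rate a = Q/V + k = 0.15210 min⁻¹.
C_ss = Q C_in/(Q + kV) = 2.5036 g/L; C(t) = C_ss + (C₀ − C_ss) e^(−a t).
C(9.38) = 2.5036 + (2.6864)·e^(−0.15210·9.38) = 2.5036 + (2.6864)·0.24010 = 3.1486 g/L.

3.15 g/L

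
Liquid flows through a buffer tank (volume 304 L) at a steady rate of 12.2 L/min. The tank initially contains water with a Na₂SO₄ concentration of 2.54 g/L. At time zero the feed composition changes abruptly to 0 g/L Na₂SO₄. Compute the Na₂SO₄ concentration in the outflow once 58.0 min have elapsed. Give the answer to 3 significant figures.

0.248 g/L

Unsteady species balance (constant V, well mixed): V dC/dt = Q(C_in − C).
Time constant τ = V/Q = 304/12.2 = 24.918 min.
This is linear first-order; C(t) = C_in + (C₀ − C_in) e^(−t/τ).
C(58.0) = 0 + (2.54 − 0)·e^(−58.0/24.918) = 0 + (2.5400)·0.097526 = 0.24772 g/L.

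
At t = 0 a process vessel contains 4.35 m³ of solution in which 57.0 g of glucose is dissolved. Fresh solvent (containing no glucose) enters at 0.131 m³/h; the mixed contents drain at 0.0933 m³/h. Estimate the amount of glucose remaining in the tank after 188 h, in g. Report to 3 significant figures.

5.21 g

Total volume: dV/dt = Q_in − Q_out = 0.037700 m³/h, so V(t) = 4.35 + 0.037700 t and V(188) = 11.438 m³.
Solute balance: dm/dt = 0 − Q_out C = −Q_out m/V(t).
dm/m = −Q_out dt/(V₀ + 0.037700 t); integrating gives ln(m/m₀) = −(Q_out/(Q_in−Q_out)) ln(V/V₀).
m = m₀ (V₀/V)^(Q_out/(Q_in−Q_out)) = 57.0 × (4.35/11.438)^(2.4748) = 5.2100 g.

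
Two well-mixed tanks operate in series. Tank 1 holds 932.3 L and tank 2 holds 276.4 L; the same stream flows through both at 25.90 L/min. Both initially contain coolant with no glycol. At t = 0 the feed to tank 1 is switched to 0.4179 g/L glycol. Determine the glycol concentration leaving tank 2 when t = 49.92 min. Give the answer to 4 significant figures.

0.2711 g/L

Each tank obeys Vᵢ dCᵢ/dt = Q(Cᵢ₋₁ − Cᵢ), so τᵢ = Vᵢ/Q.
τ₁ = 932.3/25.90 = 35.9961 min; τ₂ = 276.4/25.90 = 10.6718 min.
Solving the cascade with C₁(0)=C₂(0)=0 gives C₂(t) = C_in[1 − (τ₁ e^(−t/τ₁) − τ₂ e^(−t/τ₂))/(τ₁ − τ₂)].
At t = 49.92: e^(−t/τ₁) = 0.249870, e^(−t/τ₂) = 0.00929999.
C₂ = 0.4179·[1 − (35.9961·0.249870 − 10.6718·0.00929999)/(25.3243)] = 0.4179·0.648753 = 0.271114 g/L.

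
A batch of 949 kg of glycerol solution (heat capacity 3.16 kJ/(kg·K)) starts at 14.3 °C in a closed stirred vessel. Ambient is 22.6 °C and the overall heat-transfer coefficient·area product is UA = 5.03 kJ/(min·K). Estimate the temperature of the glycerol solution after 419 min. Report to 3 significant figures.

18.5 °C

M c_p dT/dt = −UA(T − T_amb).
dT/dt = (T_ss − T)/τ with T_ss = T_amb = 22.600 °C, τ = M c_p/UA = 949·3.16/5.03 = 596.19 min.
Solution: T(t) = T_ss + (T₀ − T_ss) e^(−t/τ).
T(419) = 22.600 + (-8.3000)·0.49520 = 18.490 °C.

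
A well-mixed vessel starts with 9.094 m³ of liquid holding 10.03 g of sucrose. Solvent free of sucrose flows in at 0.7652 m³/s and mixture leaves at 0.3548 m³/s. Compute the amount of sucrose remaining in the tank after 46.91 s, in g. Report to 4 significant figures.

3.754 g

Total volume: dV/dt = Q_in − Q_out = 0.410400 m³/s, so V(t) = 9.094 + 0.410400 t and V(46.91) = 28.3459 m³.
No sucrose enters, so dm/dt = −Q_out · (m/V).
dm/m = −Q_out dt/(V₀ + 0.410400 t); integrating gives ln(m/m₀) = −(Q_out/(Q_in−Q_out)) ln(V/V₀).
m = m₀ (V₀/V)^(Q_out/(Q_in−Q_out)) = 10.03 × (9.094/28.3459)^(0.864522) = 3.75367 g.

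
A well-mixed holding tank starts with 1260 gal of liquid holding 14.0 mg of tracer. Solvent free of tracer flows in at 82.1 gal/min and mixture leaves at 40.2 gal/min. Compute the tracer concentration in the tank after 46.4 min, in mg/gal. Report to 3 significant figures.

Total volume: dV/dt = Q_in − Q_out = 41.900 gal/min, so V(t) = 1260 + 41.900 t and V(46.4) = 3204.2 gal.
Solute balance: dm/dt = 0 − Q_out C = −Q_out m/V(t).
Separate: dm/m = −Q_out dt/V(t) ⇒ ln(m/m₀) = −(Q_out/(Q_in−Q_out)) ln(V/V₀).
m = m₀ (V₀/V)^(Q_out/(Q_in−Q_out)) = 14.0 × (1260/3204.2)^(0.95943) = 5.7178 mg.
C = m/V = 5.7178/3204.2 = 0.0017845 mg/gal.

0.00178 mg/gal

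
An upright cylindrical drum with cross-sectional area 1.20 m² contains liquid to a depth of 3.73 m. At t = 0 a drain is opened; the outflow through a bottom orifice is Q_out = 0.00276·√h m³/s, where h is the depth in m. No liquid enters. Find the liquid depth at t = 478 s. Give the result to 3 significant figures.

Unsteady balance on liquid volume: A dh/dt = −0.00276 √h.
Separate and integrate: 2(√h − √h₀) = −(0.00276/A) t.
√h = √3.73 − 0.00276·478/(2·1.20) = 1.9313 − 0.54970 = 1.3816.
h = 1.3816² = 1.9089 m.

1.91 m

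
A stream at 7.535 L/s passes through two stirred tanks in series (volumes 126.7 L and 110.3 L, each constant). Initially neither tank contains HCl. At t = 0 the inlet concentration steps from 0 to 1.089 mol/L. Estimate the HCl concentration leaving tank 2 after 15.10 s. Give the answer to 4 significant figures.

0.2724 mol/L

Time constants: τᵢ = Vᵢ/Q for each well-mixed tank.
τ₁ = 126.7/7.535 = 16.8149 s; τ₂ = 110.3/7.535 = 14.6384 s.
Solving the cascade with C₁(0)=C₂(0)=0 gives C₂(t) = C_in[1 − (τ₁ e^(−t/τ₁) − τ₂ e^(−t/τ₂))/(τ₁ − τ₂)].
At t = 15.10: e^(−t/τ₁) = 0.407378, e^(−t/τ₂) = 0.356459.
C₂ = 1.089·[1 − (16.8149·0.407378 − 14.6384·0.356459)/(2.17651)] = 1.089·0.250163 = 0.272427 mol/L.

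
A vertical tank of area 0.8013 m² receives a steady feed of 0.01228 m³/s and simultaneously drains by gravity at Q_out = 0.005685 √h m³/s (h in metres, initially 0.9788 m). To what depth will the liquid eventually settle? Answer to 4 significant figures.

4.666 m

Level balance: A dh/dt = 0.01228 − 0.005685 √h. Setting dh/dt = 0:
Q_in = 0.005685 √h_ss ⇒ √h_ss = 0.01228/0.005685 = 2.16007.
h_ss = 2.16007² = 4.66590 m. (Since h₀ = 0.9788 m < h_ss, the level will rise toward this value.)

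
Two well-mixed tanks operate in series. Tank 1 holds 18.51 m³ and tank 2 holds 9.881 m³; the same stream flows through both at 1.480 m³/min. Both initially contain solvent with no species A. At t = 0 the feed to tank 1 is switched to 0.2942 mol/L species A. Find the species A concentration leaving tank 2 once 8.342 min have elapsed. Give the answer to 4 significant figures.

0.06687 mol/L

Time constants: τᵢ = Vᵢ/Q for each well-mixed tank.
τ₁ = 18.51/1.480 = 12.5068 min; τ₂ = 9.881/1.480 = 6.67635 min.
Tank 1: C₁ = C_in(1 − e^(−t/τ₁)). Tank 2 (τ₁ ≠ τ₂): C₂ = C_in[1 − (τ₁ e^(−t/τ₁) − τ₂ e^(−t/τ₂))/(τ₁ − τ₂)].
At t = 8.342: e^(−t/τ₁) = 0.513246, e^(−t/τ₂) = 0.286652.
C₂ = 0.2942·[1 − (12.5068·0.513246 − 6.67635·0.286652)/(5.83041)] = 0.2942·0.227283 = 0.0668666 mol/L.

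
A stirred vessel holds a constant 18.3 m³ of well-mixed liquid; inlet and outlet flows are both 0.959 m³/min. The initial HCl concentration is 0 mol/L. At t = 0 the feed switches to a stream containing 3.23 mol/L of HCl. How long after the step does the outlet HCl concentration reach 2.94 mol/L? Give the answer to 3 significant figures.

46.0 min

Unsteady species balance (constant V, well mixed): V dC/dt = Q(C_in − C), so τ = V/Q = 19.082 min.
C(t) = C_in + (C₀ − C_in) e^(−t/τ). Set C = 2.94 and solve for t:
e^(−t/τ) = (C − C_in)/(C₀ − C_in) = (2.94 − 3.23)/(0 − 3.23) = 0.089783
t = −τ ln(…) = 19.082 × 2.4104 = 45.995 min.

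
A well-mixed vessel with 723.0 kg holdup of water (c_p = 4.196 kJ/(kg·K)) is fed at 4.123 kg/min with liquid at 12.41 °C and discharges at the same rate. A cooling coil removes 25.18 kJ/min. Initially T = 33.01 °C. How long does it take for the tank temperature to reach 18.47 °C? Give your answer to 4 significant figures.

188.8 min

Energy balance: M c_p dT/dt = ṁ c_p (T_in − T) − 25.18.
τ = M/ṁ = 175.358 min; T_ss = T_in − Q̇/(ṁ c_p) = 10.9545 °C.
T(t) = T_ss + (T₀ − T_ss) e^(−t/τ). Set T = 18.47:
e^(−t/τ) = (18.47 − 10.9545)/(33.01 − 10.9545) = 0.340753
t = −175.358 · ln(0.340753) = 188.789 min.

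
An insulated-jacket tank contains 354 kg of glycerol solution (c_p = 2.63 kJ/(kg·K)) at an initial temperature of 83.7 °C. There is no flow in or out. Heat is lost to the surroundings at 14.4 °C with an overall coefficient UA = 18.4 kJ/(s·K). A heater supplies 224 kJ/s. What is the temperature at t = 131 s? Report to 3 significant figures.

Lumped-capacitance energy balance: M c_p dT/dt = UA(T_amb − T) + Q̇.
dT/dt = (T_ss − T)/τ with T_ss = T_amb + Q̇/UA = 14.4 + 224/18.4 = 26.574 °C, τ = M c_p/UA = 354·2.63/18.4 = 50.599 s.
Solution: T(t) = T_ss + (T₀ − T_ss) e^(−t/τ).
T(131) = 26.574 + (57.126)·0.075096 = 30.864 °C.

30.9 °C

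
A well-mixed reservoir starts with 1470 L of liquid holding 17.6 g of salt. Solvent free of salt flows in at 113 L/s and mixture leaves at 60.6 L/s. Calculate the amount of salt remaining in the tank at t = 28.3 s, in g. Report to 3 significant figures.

Total volume: dV/dt = Q_in − Q_out = 52.400 L/s, so V(t) = 1470 + 52.400 t and V(28.3) = 2952.9 L.
No salt enters, so dm/dt = −Q_out · (m/V).
Separate: dm/m = −Q_out dt/V(t) ⇒ ln(m/m₀) = −(Q_out/(Q_in−Q_out)) ln(V/V₀).
m = m₀ (V₀/V)^(Q_out/(Q_in−Q_out)) = 17.6 × (1470/2952.9)^(1.1565) = 7.8555 g.

7.86 g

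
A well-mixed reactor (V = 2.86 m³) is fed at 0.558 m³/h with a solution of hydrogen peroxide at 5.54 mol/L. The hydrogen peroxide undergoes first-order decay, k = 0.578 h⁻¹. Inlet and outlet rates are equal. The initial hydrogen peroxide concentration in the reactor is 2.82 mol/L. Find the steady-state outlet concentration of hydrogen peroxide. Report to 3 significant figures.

Accumulation = in − out − consumed: V dC/dt = Q C_in − Q C − k V C.
At steady state: 0 = Q C_in − (Q + kV) C_ss, so C_ss = Q C_in/(Q + kV).
C_ss = 0.558·5.54/(0.558 + 0.578·2.86) = 3.0913/2.2111 = 1.3981 mol/L.

1.40 mol/L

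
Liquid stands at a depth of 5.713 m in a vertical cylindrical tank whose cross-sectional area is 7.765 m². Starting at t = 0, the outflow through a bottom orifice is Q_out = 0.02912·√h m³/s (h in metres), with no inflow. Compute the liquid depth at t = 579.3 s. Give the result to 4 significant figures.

1.700 m

With no inflow, A dh/dt = −0.02912 √h.
Separate and integrate: 2(√h − √h₀) = −(0.02912/A) t.
√h = √5.713 − 0.02912·579.3/(2·7.765) = 2.39019 − 1.08623 = 1.30395.
h = 1.30395² = 1.70030 m.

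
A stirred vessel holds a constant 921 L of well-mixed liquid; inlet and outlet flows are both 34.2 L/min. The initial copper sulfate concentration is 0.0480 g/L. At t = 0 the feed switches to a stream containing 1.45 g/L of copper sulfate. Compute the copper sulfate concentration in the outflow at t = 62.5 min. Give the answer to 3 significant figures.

1.31 g/L

Unsteady species balance (constant V, well mixed): V dC/dt = Q(C_in − C).
Time constant τ = V/Q = 921/34.2 = 26.930 min.
Solution: C(t) = C_in + (C₀ − C_in) e^(−t/τ).
C(62.5) = 1.45 + (0.0480 − 1.45)·e^(−62.5/26.930) = 1.45 + (-1.4020)·0.098190 = 1.3123 g/L.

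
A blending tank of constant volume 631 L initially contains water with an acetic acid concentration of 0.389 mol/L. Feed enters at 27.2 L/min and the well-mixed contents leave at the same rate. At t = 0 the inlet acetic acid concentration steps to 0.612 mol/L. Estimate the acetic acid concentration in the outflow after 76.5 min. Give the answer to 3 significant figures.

Mass balance on the solute (V constant): V dC/dt = Q(C_in − C).
Time constant τ = V/Q = 631/27.2 = 23.199 min.
C approaches C_in exponentially: C(t) = C_in + (C₀ − C_in) e^(−t/τ).
C(76.5) = 0.612 + (0.389 − 0.612)·e^(−76.5/23.199) = 0.612 + (-0.22300)·0.036971 = 0.60376 mol/L.

0.604 mol/L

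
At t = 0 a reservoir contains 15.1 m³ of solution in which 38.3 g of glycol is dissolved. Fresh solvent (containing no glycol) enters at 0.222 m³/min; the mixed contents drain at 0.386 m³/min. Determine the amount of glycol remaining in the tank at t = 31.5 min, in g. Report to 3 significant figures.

Let m(t) be the amount of glycol. Volume: V(t) = V₀ + (Q_in − Q_out) t = 15.1 − 0.16400 t; V(31.5) = 9.9340 m³.
No glycol enters, so dm/dt = −Q_out · (m/V).
dm/m = −Q_out dt/(V₀ − 0.16400 t); integrating gives ln(m/m₀) = −(Q_out/(Q_in−Q_out)) ln(V/V₀).
m = m₀ (V₀/V)^(Q_out/(Q_in−Q_out)) = 38.3 × (15.1/9.9340)^(-2.3537) = 14.295 g.

14.3 g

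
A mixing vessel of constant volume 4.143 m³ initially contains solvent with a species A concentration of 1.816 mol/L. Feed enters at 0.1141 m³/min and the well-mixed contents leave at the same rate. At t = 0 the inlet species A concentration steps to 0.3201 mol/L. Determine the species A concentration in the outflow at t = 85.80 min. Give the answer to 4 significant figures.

Species balance on the tank: V dC/dt = Q(C_in − C).
Rewrite as dC/dt + C/τ = C_in/τ, τ = V/Q = 36.3103 min.
Integrating: C(t) = C_in + (C₀ − C_in) e^(−t/τ).
C(85.80) = 0.3201 + (1.816 − 0.3201)·e^(−85.80/36.3103) = 0.3201 + (1.49590)·0.0941403 = 0.460925 mol/L.

0.4609 mol/L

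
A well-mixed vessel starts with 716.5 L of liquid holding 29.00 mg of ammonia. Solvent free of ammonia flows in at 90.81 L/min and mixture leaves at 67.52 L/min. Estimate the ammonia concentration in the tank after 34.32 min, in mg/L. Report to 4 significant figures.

Let m(t) be the amount of ammonia. Volume: V(t) = V₀ + (Q_in − Q_out) t = 716.5 + 23.2900 t; V(34.32) = 1515.81 L.
No ammonia enters, so dm/dt = −Q_out · (m/V).
dm/m = −Q_out dt/(V₀ + 23.2900 t); integrating gives ln(m/m₀) = −(Q_out/(Q_in−Q_out)) ln(V/V₀).
m = m₀ (V₀/V)^(Q_out/(Q_in−Q_out)) = 29.00 × (716.5/1515.81)^(2.89910) = 3.30329 mg.
C = m/V = 3.30329/1515.81 = 0.00217922 mg/L.

0.002179 mg/L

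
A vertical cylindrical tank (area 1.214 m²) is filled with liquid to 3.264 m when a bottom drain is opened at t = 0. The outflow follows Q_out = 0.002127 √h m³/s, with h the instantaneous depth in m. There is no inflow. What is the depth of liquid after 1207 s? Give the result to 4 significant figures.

0.5614 m

A dh/dt = −Q_out = −0.002127 √h.
This is separable: 2 d(√h)/dt = −0.002127/A, so √h = √h₀ − (0.002127/(2A)) t.
√h = √3.264 − 0.002127·1207/(2·1.214) = 1.80665 − 1.05737 = 0.749287.
h = 0.749287² = 0.561430 m.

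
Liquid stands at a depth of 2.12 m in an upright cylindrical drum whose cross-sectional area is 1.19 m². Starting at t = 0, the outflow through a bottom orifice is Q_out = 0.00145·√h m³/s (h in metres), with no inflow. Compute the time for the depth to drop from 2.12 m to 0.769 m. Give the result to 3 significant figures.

A dh/dt = −Q_out = −0.00145 √h.
Separate and integrate: 2(√h − √h₀) = −(0.00145/A) t.
t = 2A(√h₀ − √h)/0.00145 = 2·1.19·(√2.12 − √0.769)/0.00145
  = 2.3800 × (1.4560 − 0.87693) / 0.00145 = 950.52 s.

951 s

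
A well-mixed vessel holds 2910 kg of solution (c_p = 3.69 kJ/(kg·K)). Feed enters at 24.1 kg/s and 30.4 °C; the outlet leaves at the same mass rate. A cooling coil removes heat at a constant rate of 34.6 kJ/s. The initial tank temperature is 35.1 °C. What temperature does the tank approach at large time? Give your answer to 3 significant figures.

M c_p dT/dt = ṁ c_p (T_in − T) − Q̇.
At steady state dT/dt = 0 ⇒ T_ss = T_in − Q̇/(ṁ c_p) = 30.4 − 34.6/(24.1·3.69) = 30.011 °C.

30.0 °C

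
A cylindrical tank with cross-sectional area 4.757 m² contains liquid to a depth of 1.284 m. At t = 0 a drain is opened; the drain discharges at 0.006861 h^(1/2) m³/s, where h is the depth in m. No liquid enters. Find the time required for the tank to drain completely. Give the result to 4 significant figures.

With no inflow, A dh/dt = −0.006861 √h.
Separate and integrate: 2(√h − √h₀) = −(0.006861/A) t.
Set h = 0: 2√h₀ = (0.006861/A) t_empty ⇒ t_empty = 2A√h₀/0.006861.
t_empty = 2·4.757·√1.284/0.006861 = 9.51400·1.13314/0.006861 = 1571.30 s.

1571 s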